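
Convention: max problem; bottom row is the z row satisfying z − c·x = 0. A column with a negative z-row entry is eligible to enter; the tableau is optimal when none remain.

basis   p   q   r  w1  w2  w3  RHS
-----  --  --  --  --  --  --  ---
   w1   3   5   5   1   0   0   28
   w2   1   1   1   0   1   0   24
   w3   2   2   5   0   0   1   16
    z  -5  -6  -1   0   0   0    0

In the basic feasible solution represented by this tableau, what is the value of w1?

28

w1 is basic (row 1); its value is the RHS of that row, 28.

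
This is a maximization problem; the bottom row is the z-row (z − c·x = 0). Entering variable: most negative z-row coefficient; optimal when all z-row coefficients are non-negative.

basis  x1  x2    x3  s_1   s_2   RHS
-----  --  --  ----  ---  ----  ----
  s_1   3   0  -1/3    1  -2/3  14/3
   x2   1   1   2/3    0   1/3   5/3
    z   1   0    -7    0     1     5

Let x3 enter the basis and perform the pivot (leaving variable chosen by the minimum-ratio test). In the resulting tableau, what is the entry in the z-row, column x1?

23/2

Ratio test on column x3 — row 1: entry -1/3 ≤ 0; row 2: (5/3)/(2/3) = 5/2. Minimum is 5/2 at row 2 (x2 leaves); pivot element 2/3.
Divide row 2 by 2/3; eliminate column x3 from the other rows.
z-row update in column x1: 1 − (-7)·(3/2) = 23/2.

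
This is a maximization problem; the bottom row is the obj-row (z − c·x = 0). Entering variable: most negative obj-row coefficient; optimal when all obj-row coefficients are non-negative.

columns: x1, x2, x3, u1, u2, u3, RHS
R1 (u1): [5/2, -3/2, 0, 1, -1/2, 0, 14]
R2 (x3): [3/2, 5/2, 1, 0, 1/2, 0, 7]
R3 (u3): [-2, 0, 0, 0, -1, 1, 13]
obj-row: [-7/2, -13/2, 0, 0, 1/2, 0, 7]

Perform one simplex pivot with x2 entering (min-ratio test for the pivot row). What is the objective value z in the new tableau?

126/5

Ratio test on column x2 — row 1: entry -3/2 ≤ 0; row 2: 7/(5/2) = 14/5; row 3: entry 0 ≤ 0. Minimum is 14/5 at row 2 (x3 leaves); pivot element 5/2.
Pivot on row 2; the obj-row RHS becomes 7 − (-13/2)·(14/5) = 126/5.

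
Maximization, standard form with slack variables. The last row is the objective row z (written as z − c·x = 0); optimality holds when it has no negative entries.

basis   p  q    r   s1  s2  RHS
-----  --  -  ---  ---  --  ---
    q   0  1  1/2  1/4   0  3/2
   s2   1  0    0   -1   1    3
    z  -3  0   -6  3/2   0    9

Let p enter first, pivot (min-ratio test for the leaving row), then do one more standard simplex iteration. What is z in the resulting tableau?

Ratio test on column p — row 1: entry 0 ≤ 0; row 2: 3/1 = 3. Minimum is 3 at row 2 (s2 leaves); pivot element 1.
Pivot on row 2; the z-row RHS becomes 9 − (-3)·3 = 18.
Next entering variable (most negative z-row entry -6): r.
Ratio test on column r — row 1: (3/2)/(1/2) = 3; row 2: entry 0 ≤ 0. Minimum is 3 at row 1 (q leaves); pivot element 1/2.
After the second pivot the z-row RHS is 18 − (-6)·3 = 36.

36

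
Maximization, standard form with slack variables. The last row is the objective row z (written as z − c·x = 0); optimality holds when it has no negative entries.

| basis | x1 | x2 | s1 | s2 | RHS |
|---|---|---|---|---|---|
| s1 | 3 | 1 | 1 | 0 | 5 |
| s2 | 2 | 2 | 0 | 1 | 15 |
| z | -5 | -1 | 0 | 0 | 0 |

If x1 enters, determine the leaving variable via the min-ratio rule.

s1

Column x1 entries and ratios — s1: 5/3 = 5/3; s2: 15/2 = 15/2.
Smallest ratio is 5/3 in the row of s1, so s1 leaves.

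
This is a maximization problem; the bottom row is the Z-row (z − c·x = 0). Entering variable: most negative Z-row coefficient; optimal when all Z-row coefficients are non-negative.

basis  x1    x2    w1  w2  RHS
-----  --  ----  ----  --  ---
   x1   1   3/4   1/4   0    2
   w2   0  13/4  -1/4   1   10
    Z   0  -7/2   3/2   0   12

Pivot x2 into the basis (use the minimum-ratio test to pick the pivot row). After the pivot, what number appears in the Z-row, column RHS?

64/3

Ratio test on column x2 — row 1: 2/(3/4) = 8/3; row 2: 10/(13/4) = 40/13. Minimum is 8/3 at row 1 (x1 leaves); pivot element 3/4.
Divide row 1 by 3/4; eliminate column x2 from the other rows.
Z-row update in column RHS: 12 − (-7/2)·(8/3) = 64/3.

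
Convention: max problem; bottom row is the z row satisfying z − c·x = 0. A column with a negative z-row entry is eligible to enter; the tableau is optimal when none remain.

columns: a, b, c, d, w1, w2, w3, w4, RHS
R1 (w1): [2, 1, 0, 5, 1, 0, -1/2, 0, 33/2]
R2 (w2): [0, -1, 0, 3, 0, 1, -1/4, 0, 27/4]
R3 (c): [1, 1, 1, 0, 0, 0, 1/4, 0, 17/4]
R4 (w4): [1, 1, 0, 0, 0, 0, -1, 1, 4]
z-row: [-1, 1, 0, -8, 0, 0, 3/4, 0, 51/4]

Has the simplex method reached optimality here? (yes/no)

The z-row has a negative entry -8 in column d, so it is not optimal.

no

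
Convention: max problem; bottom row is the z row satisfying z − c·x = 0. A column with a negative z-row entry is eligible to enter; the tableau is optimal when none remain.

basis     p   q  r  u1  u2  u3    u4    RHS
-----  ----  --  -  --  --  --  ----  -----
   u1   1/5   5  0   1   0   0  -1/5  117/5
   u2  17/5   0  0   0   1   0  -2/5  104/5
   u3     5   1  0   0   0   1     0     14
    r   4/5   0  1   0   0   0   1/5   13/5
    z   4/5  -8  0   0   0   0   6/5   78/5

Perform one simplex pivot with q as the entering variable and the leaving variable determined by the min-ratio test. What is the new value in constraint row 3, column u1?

-1/5

Ratio test on column q — row 1: (117/5)/5 = 117/25; row 2: entry 0 ≤ 0; row 3: 14/1 = 14; row 4: entry 0 ≤ 0. Minimum is 117/25 at row 1 (u1 leaves); pivot element 5.
Divide row 1 by 5; eliminate column q from the other rows.
Row 3 update in column u1: 0 − 1·(1/5) = -1/5.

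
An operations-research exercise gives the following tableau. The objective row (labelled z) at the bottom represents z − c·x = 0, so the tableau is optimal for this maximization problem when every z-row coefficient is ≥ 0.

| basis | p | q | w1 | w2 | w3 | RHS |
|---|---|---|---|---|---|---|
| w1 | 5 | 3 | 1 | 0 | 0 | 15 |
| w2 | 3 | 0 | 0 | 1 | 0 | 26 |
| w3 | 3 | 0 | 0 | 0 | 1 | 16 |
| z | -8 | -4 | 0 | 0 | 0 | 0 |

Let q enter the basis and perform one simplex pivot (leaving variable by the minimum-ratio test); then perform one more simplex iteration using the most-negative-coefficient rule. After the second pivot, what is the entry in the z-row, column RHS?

24

Ratio test on column q — row 1: 15/3 = 5; row 2: entry 0 ≤ 0; row 3: entry 0 ≤ 0. Minimum is 5 at row 1 (w1 leaves); pivot element 3.
Divide row 1 by 3; eliminate column q from the other rows.
Second iteration: most negative z-row entry is -4/3 in column p, so p enters.
Ratio test on column p — row 1: 5/(5/3) = 3; row 2: 26/3 = 26/3; row 3: 16/3 = 16/3. Minimum is 3 at row 1 (q leaves); pivot element 5/3.
Divide row 1 by 5/3; eliminate column p from the other rows.
After both pivots, the entry at the z-row, column RHS is 24.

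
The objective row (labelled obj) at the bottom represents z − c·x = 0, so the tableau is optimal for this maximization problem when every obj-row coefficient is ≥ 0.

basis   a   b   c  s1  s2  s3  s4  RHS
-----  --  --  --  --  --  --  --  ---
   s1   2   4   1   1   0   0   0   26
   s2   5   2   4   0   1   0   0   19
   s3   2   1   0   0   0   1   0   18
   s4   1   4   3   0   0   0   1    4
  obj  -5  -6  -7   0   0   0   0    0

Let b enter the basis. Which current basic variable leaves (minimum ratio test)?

Column b entries and ratios — s1: 26/4 = 13/2; s2: 19/2 = 19/2; s3: 18/1 = 18; s4: 4/4 = 1.
Smallest ratio is 1 in the row of s4, so s4 leaves.

s4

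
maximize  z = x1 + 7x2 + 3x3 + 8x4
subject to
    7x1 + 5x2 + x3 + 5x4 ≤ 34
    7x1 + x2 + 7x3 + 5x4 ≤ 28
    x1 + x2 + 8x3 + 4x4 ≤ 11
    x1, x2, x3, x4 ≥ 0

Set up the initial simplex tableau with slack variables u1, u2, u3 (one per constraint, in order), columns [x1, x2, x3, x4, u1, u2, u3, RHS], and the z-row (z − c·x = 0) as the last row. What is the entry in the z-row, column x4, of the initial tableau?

-8

The z-row carries the negated objective coefficients: the x4 entry is -8.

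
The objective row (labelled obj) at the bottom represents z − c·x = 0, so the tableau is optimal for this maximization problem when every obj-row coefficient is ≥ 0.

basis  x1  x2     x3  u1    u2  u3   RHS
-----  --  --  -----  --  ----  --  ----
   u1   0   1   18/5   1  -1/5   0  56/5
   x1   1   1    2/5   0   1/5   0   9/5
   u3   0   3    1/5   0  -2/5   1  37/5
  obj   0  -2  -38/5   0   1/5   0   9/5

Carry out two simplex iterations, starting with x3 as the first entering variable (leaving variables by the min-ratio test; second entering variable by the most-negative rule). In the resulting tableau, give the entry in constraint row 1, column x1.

Ratio test on column x3 — row 1: (56/5)/(18/5) = 28/9; row 2: (9/5)/(2/5) = 9/2; row 3: (37/5)/(1/5) = 37. Minimum is 28/9 at row 1 (u1 leaves); pivot element 18/5.
Divide row 1 by 18/5; eliminate column x3 from the other rows.
Second iteration: most negative obj-row entry is -2/9 in column u2, so u2 enters.
Ratio test on column u2 — row 1: entry -1/18 ≤ 0; row 2: (5/9)/(2/9) = 5/2; row 3: entry -7/18 ≤ 0. Minimum is 5/2 at row 2 (x1 leaves); pivot element 2/9.
Divide row 2 by 2/9; eliminate column u2 from the other rows.
After both pivots, the entry at constraint row 1, column x1 is 1/4.

1/4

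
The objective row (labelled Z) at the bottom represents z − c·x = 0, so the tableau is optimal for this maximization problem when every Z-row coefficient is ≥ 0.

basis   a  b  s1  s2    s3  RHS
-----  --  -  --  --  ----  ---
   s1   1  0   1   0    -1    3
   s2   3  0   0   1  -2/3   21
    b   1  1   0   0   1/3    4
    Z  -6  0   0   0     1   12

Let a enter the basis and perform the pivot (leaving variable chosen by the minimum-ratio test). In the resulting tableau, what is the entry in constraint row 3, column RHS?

1

Ratio test on column a — row 1: 3/1 = 3; row 2: 21/3 = 7; row 3: 4/1 = 4. Minimum is 3 at row 1 (s1 leaves); pivot element 1.
Divide row 1 by 1; eliminate column a from the other rows.
Row 3 update in column RHS: 4 − 1·3 = 1.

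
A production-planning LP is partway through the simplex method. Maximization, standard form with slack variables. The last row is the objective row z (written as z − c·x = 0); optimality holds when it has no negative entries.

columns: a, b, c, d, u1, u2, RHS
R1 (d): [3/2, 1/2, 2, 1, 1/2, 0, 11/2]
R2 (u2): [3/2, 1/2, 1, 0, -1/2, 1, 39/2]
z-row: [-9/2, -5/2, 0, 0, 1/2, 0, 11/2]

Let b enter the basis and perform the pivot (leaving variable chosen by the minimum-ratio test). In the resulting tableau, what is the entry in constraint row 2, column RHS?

14

Ratio test on column b — row 1: (11/2)/(1/2) = 11; row 2: (39/2)/(1/2) = 39. Minimum is 11 at row 1 (d leaves); pivot element 1/2.
Divide row 1 by 1/2; eliminate column b from the other rows.
Row 2 update in column RHS: 39/2 − (1/2)·11 = 14.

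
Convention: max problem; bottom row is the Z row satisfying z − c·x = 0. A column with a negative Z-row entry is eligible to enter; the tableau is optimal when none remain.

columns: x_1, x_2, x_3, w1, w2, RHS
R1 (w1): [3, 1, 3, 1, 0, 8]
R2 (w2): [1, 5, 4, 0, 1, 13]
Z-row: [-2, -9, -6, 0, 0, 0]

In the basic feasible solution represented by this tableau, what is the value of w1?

8

w1 is basic (row 1); its value is the RHS of that row, 8.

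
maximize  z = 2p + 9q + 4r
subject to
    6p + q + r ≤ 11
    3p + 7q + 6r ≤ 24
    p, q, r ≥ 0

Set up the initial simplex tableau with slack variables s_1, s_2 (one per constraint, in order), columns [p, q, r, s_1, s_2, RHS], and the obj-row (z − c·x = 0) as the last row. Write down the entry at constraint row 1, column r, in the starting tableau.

Constraint 1 has coefficient 1 on r.

1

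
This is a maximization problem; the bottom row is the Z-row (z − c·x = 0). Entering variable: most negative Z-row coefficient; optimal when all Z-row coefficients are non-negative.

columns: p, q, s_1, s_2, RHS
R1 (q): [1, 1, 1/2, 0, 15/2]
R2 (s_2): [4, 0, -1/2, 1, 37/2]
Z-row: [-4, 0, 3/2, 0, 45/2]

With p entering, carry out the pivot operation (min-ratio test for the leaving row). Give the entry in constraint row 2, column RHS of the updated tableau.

Ratio test on column p — row 1: (15/2)/1 = 15/2; row 2: (37/2)/4 = 37/8. Minimum is 37/8 at row 2 (s_2 leaves); pivot element 4.
Divide row 2 by 4; eliminate column p from the other rows.
In the new row 2, the RHS entry is the old entry divided by the pivot: (37/2)/4 = 37/8.

37/8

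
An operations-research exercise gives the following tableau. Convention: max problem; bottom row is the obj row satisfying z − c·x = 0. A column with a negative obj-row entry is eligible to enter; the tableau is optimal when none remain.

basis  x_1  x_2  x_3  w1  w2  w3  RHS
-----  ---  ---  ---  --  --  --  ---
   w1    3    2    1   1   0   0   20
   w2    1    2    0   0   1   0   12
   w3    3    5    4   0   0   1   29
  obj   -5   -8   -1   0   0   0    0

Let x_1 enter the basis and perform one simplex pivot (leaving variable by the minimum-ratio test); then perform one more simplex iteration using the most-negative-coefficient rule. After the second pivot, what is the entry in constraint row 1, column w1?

5/9

Ratio test on column x_1 — row 1: 20/3 = 20/3; row 2: 12/1 = 12; row 3: 29/3 = 29/3. Minimum is 20/3 at row 1 (w1 leaves); pivot element 3.
Divide row 1 by 3; eliminate column x_1 from the other rows.
Second iteration: most negative obj-row entry is -14/3 in column x_2, so x_2 enters.
Ratio test on column x_2 — row 1: (20/3)/(2/3) = 10; row 2: (16/3)/(4/3) = 4; row 3: 9/3 = 3. Minimum is 3 at row 3 (w3 leaves); pivot element 3.
Divide row 3 by 3; eliminate column x_2 from the other rows.
After both pivots, the entry at constraint row 1, column w1 is 5/9.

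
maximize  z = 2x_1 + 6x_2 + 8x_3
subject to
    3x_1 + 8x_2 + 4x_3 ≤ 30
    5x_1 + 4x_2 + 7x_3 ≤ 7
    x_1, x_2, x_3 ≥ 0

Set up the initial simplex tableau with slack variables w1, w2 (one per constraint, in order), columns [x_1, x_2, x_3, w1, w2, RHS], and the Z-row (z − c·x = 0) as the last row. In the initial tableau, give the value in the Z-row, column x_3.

-8

The Z-row carries the negated objective coefficients: the x_3 entry is -8.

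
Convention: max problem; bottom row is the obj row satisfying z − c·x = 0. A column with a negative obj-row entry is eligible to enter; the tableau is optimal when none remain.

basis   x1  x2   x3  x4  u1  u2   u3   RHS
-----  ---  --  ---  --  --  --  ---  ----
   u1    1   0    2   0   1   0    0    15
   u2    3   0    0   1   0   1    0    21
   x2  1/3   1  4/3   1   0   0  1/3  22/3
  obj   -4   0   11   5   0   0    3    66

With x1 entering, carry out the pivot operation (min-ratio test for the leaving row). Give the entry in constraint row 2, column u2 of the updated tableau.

1/3

Ratio test on column x1 — row 1: 15/1 = 15; row 2: 21/3 = 7; row 3: (22/3)/(1/3) = 22. Minimum is 7 at row 2 (u2 leaves); pivot element 3.
Divide row 2 by 3; eliminate column x1 from the other rows.
In the new row 2, the u2 entry is the old entry divided by the pivot: 1/3 = 1/3.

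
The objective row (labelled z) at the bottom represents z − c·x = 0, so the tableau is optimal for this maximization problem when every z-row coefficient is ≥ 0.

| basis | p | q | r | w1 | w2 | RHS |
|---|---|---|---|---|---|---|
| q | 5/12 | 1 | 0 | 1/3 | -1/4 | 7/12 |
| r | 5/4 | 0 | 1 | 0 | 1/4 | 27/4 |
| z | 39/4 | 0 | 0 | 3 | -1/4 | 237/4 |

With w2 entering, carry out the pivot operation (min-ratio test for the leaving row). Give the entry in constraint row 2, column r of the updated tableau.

4

Ratio test on column w2 — row 1: entry -1/4 ≤ 0; row 2: (27/4)/(1/4) = 27. Minimum is 27 at row 2 (r leaves); pivot element 1/4.
Divide row 2 by 1/4; eliminate column w2 from the other rows.
In the new row 2, the r entry is the old entry divided by the pivot: 1/(1/4) = 4.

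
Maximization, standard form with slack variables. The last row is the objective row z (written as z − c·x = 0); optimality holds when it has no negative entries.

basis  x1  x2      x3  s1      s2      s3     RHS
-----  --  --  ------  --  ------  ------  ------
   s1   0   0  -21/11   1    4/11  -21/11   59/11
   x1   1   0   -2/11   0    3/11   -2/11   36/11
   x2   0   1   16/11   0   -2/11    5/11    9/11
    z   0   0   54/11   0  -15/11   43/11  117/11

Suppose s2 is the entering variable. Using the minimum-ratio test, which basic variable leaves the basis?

Column s2 entries and ratios — s1: (59/11)/(4/11) = 59/4; x1: (36/11)/(3/11) = 12; x2: -2/11 ≤ 0, skip.
Smallest ratio is 12 in the row of x1, so x1 leaves.

x1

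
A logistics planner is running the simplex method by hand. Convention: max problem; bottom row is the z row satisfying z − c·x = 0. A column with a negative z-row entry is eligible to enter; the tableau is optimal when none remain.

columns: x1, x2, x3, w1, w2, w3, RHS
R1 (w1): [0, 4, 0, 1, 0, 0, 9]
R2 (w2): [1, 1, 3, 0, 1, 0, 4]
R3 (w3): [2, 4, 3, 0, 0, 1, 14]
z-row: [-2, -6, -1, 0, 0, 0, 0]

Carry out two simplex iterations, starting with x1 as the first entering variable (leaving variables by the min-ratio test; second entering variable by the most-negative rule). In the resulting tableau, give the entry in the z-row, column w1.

Ratio test on column x1 — row 1: entry 0 ≤ 0; row 2: 4/1 = 4; row 3: 14/2 = 7. Minimum is 4 at row 2 (w2 leaves); pivot element 1.
Divide row 2 by 1; eliminate column x1 from the other rows.
Second iteration: most negative z-row entry is -4 in column x2, so x2 enters.
Ratio test on column x2 — row 1: 9/4 = 9/4; row 2: 4/1 = 4; row 3: 6/2 = 3. Minimum is 9/4 at row 1 (w1 leaves); pivot element 4.
Divide row 1 by 4; eliminate column x2 from the other rows.
After both pivots, the entry at the z-row, column w1 is 1.

1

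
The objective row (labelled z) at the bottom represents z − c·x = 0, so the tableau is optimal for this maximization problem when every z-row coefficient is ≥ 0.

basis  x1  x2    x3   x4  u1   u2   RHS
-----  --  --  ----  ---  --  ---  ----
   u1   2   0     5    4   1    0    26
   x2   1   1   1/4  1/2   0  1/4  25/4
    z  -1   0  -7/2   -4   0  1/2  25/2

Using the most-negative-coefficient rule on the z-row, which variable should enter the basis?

Negative z-row entries: x1: -1, x3: -7/2, x4: -4.
The most negative is -4 in column x4, so x4 enters.

x4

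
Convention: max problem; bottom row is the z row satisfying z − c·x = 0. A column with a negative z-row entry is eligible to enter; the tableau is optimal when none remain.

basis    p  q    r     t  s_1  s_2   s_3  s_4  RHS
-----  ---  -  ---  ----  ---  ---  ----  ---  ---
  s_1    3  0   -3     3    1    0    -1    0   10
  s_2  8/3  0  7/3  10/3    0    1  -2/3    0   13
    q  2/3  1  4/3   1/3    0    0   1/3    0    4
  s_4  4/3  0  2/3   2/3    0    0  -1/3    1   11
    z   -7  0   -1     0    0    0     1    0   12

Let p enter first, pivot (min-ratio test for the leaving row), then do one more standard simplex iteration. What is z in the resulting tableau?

Ratio test on column p — row 1: 10/3 = 10/3; row 2: 13/(8/3) = 39/8; row 3: 4/(2/3) = 6; row 4: 11/(4/3) = 33/4. Minimum is 10/3 at row 1 (s_1 leaves); pivot element 3.
Pivot on row 1; the z-row RHS becomes 12 − (-7)·(10/3) = 106/3.
Next entering variable (most negative z-row entry -8): r.
Ratio test on column r — row 1: entry -1 ≤ 0; row 2: (37/9)/5 = 37/45; row 3: (16/9)/2 = 8/9; row 4: (59/9)/2 = 59/18. Minimum is 37/45 at row 2 (s_2 leaves); pivot element 5.
After the second pivot the z-row RHS is 106/3 − (-8)·(37/45) = 1886/45.

1886/45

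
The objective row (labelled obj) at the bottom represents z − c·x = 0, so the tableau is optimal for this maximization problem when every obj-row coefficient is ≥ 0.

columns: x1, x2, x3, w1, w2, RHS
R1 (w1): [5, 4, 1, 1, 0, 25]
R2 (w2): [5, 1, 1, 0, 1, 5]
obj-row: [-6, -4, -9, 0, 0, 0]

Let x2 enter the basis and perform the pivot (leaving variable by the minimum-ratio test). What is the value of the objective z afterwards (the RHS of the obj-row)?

Ratio test on column x2 — row 1: 25/4 = 25/4; row 2: 5/1 = 5. Minimum is 5 at row 2 (w2 leaves); pivot element 1.
Pivot on row 2; the obj-row RHS becomes 0 − (-4)·5 = 20.

20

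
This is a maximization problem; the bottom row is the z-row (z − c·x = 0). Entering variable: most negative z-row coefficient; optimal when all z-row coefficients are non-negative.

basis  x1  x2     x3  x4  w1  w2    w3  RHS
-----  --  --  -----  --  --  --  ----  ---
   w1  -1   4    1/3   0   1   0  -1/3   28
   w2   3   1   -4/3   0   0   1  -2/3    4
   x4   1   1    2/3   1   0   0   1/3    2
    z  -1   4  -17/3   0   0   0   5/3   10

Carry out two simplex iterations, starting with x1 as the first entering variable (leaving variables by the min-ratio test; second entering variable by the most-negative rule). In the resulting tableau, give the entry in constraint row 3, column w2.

Ratio test on column x1 — row 1: entry -1 ≤ 0; row 2: 4/3 = 4/3; row 3: 2/1 = 2. Minimum is 4/3 at row 2 (w2 leaves); pivot element 3.
Divide row 2 by 3; eliminate column x1 from the other rows.
Second iteration: most negative z-row entry is -55/9 in column x3, so x3 enters.
Ratio test on column x3 — row 1: entry -1/9 ≤ 0; row 2: entry -4/9 ≤ 0; row 3: (2/3)/(10/9) = 3/5. Minimum is 3/5 at row 3 (x4 leaves); pivot element 10/9.
Divide row 3 by 10/9; eliminate column x3 from the other rows.
After both pivots, the entry at constraint row 3, column w2 is -3/10.

-3/10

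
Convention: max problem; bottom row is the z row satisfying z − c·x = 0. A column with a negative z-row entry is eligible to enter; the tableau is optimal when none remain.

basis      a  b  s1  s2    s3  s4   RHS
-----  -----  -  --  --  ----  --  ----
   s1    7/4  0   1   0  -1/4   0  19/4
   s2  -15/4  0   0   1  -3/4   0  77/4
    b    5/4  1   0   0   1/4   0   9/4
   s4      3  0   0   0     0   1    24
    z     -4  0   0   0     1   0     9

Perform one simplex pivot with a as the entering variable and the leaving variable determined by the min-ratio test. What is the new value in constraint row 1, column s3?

-3/5

Ratio test on column a — row 1: (19/4)/(7/4) = 19/7; row 2: entry -15/4 ≤ 0; row 3: (9/4)/(5/4) = 9/5; row 4: 24/3 = 8. Minimum is 9/5 at row 3 (b leaves); pivot element 5/4.
Divide row 3 by 5/4; eliminate column a from the other rows.
Row 1 update in column s3: -1/4 − (7/4)·(1/5) = -3/5.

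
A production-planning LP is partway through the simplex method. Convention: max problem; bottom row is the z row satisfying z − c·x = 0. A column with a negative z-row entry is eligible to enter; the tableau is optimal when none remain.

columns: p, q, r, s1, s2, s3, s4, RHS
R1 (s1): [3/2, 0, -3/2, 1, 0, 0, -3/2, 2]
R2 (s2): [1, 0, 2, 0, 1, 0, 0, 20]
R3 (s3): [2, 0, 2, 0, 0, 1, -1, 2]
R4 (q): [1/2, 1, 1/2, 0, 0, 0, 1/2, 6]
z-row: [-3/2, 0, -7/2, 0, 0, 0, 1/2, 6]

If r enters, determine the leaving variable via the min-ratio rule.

Column r entries and ratios — s1: -3/2 ≤ 0, skip; s2: 20/2 = 10; s3: 2/2 = 1; q: 6/(1/2) = 12.
Smallest ratio is 1 in the row of s3, so s3 leaves.

s3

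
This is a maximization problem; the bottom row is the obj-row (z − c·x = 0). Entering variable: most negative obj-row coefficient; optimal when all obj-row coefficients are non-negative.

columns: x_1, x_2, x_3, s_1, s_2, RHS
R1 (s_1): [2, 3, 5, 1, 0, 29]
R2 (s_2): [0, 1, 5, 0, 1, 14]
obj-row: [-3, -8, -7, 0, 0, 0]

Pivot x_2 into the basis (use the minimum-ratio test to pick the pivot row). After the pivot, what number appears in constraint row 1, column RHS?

29/3

Ratio test on column x_2 — row 1: 29/3 = 29/3; row 2: 14/1 = 14. Minimum is 29/3 at row 1 (s_1 leaves); pivot element 3.
Divide row 1 by 3; eliminate column x_2 from the other rows.
In the new row 1, the RHS entry is the old entry divided by the pivot: 29/3 = 29/3.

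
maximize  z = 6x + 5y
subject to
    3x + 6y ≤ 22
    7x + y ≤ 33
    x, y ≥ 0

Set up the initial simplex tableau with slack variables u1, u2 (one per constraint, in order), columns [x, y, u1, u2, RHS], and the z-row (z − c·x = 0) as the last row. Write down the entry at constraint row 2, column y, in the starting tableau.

1

Constraint 2 has coefficient 1 on y.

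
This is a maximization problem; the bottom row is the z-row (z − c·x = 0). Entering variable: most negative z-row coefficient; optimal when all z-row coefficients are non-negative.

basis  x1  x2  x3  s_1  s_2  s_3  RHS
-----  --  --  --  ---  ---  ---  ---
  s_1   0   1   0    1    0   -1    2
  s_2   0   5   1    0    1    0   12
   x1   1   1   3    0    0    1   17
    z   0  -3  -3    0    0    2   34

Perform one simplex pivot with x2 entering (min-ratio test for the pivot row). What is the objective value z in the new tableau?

40

Ratio test on column x2 — row 1: 2/1 = 2; row 2: 12/5 = 12/5; row 3: 17/1 = 17. Minimum is 2 at row 1 (s_1 leaves); pivot element 1.
Pivot on row 1; the z-row RHS becomes 34 − (-3)·2 = 40.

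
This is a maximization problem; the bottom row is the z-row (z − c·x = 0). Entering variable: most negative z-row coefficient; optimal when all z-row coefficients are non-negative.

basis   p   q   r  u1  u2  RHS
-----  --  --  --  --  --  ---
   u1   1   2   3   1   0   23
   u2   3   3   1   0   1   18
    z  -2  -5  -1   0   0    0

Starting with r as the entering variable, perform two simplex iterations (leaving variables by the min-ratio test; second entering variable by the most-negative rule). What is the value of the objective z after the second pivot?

Ratio test on column r — row 1: 23/3 = 23/3; row 2: 18/1 = 18. Minimum is 23/3 at row 1 (u1 leaves); pivot element 3.
Pivot on row 1; the z-row RHS becomes 0 − (-1)·(23/3) = 23/3.
Next entering variable (most negative z-row entry -13/3): q.
Ratio test on column q — row 1: (23/3)/(2/3) = 23/2; row 2: (31/3)/(7/3) = 31/7. Minimum is 31/7 at row 2 (u2 leaves); pivot element 7/3.
After the second pivot the z-row RHS is 23/3 − (-13/3)·(31/7) = 188/7.

188/7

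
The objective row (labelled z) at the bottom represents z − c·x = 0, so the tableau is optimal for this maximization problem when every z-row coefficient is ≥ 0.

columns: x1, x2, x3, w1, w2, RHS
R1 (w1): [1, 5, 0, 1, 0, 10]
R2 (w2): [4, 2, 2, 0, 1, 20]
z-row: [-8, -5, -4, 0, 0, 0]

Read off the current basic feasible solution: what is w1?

10

w1 is basic (row 1); its value is the RHS of that row, 10.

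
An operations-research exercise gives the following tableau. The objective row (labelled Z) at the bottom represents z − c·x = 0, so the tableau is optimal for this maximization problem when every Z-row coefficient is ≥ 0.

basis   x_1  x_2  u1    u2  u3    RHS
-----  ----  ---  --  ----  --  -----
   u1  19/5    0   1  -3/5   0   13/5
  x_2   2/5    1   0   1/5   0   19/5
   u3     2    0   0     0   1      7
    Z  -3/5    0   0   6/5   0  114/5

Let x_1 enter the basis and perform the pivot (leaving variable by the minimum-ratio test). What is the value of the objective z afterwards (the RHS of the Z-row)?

441/19

Ratio test on column x_1 — row 1: (13/5)/(19/5) = 13/19; row 2: (19/5)/(2/5) = 19/2; row 3: 7/2 = 7/2. Minimum is 13/19 at row 1 (u1 leaves); pivot element 19/5.
Pivot on row 1; the Z-row RHS becomes 114/5 − (-3/5)·(13/19) = 441/19.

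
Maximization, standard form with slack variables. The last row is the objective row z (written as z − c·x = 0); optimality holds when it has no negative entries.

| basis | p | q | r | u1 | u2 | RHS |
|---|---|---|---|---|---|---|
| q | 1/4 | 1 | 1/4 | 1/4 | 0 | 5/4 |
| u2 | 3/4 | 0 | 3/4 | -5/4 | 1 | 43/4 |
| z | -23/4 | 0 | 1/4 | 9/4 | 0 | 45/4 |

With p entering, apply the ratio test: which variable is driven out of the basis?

q

Column p entries and ratios — q: (5/4)/(1/4) = 5; u2: (43/4)/(3/4) = 43/3.
Smallest ratio is 5 in the row of q, so q leaves.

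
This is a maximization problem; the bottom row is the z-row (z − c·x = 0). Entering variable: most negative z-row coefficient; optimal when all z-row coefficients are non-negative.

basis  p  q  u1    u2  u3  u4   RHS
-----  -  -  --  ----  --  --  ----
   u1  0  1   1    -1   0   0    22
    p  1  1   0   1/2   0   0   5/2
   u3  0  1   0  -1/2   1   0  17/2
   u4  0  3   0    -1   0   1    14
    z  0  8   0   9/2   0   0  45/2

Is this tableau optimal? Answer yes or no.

yes

Every z-row coefficient is ≥ 0, so the tableau is optimal.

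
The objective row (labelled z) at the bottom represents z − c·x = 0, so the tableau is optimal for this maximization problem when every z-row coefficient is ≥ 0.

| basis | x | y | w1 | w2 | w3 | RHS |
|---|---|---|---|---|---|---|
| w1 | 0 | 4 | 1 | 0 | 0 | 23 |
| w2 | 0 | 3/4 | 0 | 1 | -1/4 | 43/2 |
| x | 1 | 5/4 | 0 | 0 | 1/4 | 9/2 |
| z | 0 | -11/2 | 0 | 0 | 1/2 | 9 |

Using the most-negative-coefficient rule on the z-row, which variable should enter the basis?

y

Negative z-row entries: y: -11/2.
The most negative is -11/2 in column y, so y enters.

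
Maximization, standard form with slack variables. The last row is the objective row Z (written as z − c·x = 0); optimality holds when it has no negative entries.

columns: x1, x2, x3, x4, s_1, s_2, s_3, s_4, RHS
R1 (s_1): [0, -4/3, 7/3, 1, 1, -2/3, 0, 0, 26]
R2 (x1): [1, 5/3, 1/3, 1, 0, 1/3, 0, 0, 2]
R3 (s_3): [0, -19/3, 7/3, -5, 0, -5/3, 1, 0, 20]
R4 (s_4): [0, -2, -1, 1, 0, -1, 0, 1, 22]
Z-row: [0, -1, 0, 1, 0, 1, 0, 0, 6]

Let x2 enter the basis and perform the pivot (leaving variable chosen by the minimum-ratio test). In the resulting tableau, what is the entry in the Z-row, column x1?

3/5

Ratio test on column x2 — row 1: entry -4/3 ≤ 0; row 2: 2/(5/3) = 6/5; row 3: entry -19/3 ≤ 0; row 4: entry -2 ≤ 0. Minimum is 6/5 at row 2 (x1 leaves); pivot element 5/3.
Divide row 2 by 5/3; eliminate column x2 from the other rows.
Z-row update in column x1: 0 − (-1)·(3/5) = 3/5.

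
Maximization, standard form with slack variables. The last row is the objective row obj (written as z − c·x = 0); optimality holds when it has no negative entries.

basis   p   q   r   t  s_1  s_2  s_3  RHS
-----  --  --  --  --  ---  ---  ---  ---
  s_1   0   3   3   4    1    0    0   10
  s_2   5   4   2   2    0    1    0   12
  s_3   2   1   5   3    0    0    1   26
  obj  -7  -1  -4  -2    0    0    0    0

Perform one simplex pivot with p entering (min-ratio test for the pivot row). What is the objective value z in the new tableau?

Ratio test on column p — row 1: entry 0 ≤ 0; row 2: 12/5 = 12/5; row 3: 26/2 = 13. Minimum is 12/5 at row 2 (s_2 leaves); pivot element 5.
Pivot on row 2; the obj-row RHS becomes 0 − (-7)·(12/5) = 84/5.

84/5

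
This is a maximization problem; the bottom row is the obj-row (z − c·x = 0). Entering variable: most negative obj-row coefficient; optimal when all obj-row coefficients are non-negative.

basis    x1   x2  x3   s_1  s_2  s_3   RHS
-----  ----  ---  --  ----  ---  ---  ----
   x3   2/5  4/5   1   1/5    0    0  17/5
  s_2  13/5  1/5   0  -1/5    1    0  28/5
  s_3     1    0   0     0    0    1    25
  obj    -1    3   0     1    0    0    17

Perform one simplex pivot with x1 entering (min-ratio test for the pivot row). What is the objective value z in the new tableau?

249/13

Ratio test on column x1 — row 1: (17/5)/(2/5) = 17/2; row 2: (28/5)/(13/5) = 28/13; row 3: 25/1 = 25. Minimum is 28/13 at row 2 (s_2 leaves); pivot element 13/5.
Pivot on row 2; the obj-row RHS becomes 17 − (-1)·(28/13) = 249/13.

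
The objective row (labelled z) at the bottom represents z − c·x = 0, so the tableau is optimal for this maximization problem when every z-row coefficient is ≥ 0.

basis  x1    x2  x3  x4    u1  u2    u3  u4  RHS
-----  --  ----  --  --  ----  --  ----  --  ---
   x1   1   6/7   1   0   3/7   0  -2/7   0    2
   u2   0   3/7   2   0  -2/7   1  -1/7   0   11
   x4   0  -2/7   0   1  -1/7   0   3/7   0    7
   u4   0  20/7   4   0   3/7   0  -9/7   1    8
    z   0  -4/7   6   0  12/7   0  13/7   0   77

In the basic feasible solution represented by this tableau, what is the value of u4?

u4 is basic (row 4); its value is the RHS of that row, 8.

8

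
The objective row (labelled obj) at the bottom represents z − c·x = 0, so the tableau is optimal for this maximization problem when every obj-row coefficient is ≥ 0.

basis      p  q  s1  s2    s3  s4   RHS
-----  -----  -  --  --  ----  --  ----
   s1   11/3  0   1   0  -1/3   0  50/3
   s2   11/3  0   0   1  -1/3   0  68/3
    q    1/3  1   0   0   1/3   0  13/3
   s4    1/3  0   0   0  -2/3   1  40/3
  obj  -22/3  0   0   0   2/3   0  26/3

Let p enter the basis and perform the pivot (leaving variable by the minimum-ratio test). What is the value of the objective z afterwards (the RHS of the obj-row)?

42

Ratio test on column p — row 1: (50/3)/(11/3) = 50/11; row 2: (68/3)/(11/3) = 68/11; row 3: (13/3)/(1/3) = 13; row 4: (40/3)/(1/3) = 40. Minimum is 50/11 at row 1 (s1 leaves); pivot element 11/3.
Pivot on row 1; the obj-row RHS becomes 26/3 − (-22/3)·(50/11) = 42.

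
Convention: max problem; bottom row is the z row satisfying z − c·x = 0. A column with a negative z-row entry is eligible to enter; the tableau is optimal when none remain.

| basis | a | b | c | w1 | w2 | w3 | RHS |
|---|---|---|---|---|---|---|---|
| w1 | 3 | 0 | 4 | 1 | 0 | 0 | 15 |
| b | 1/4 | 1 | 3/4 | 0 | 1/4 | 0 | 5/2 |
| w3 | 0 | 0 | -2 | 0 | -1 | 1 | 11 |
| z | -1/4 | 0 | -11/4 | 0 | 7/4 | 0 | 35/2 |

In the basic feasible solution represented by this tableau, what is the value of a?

a is not in the basis, so in the current basic feasible solution a = 0.

0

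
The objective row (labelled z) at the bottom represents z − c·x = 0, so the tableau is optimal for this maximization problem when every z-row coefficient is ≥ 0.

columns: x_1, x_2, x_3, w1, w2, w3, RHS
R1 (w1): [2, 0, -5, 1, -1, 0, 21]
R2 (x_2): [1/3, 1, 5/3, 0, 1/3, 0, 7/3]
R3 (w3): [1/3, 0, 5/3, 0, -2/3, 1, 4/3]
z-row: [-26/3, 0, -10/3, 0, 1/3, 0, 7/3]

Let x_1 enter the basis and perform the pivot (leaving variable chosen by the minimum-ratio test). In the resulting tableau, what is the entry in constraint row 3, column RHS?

4

Ratio test on column x_1 — row 1: 21/2 = 21/2; row 2: (7/3)/(1/3) = 7; row 3: (4/3)/(1/3) = 4. Minimum is 4 at row 3 (w3 leaves); pivot element 1/3.
Divide row 3 by 1/3; eliminate column x_1 from the other rows.
In the new row 3, the RHS entry is the old entry divided by the pivot: (4/3)/(1/3) = 4.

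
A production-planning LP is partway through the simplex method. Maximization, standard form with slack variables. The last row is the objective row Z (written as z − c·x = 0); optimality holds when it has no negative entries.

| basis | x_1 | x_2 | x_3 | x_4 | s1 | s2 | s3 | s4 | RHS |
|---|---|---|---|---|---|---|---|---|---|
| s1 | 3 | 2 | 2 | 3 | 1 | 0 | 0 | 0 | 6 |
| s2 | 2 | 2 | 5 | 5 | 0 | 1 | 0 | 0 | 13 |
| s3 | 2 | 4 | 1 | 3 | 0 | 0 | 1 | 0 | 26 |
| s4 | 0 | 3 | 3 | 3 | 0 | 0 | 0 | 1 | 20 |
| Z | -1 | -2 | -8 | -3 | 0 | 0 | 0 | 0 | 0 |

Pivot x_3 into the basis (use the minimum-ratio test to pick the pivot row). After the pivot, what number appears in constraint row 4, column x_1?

Ratio test on column x_3 — row 1: 6/2 = 3; row 2: 13/5 = 13/5; row 3: 26/1 = 26; row 4: 20/3 = 20/3. Minimum is 13/5 at row 2 (s2 leaves); pivot element 5.
Divide row 2 by 5; eliminate column x_3 from the other rows.
Row 4 update in column x_1: 0 − 3·(2/5) = -6/5.

-6/5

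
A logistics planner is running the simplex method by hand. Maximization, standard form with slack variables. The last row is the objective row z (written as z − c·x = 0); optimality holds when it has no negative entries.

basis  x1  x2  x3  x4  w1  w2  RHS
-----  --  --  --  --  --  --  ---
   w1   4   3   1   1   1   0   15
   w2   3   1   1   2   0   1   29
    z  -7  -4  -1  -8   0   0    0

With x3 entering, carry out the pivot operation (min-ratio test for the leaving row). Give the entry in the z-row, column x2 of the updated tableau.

Ratio test on column x3 — row 1: 15/1 = 15; row 2: 29/1 = 29. Minimum is 15 at row 1 (w1 leaves); pivot element 1.
Divide row 1 by 1; eliminate column x3 from the other rows.
z-row update in column x2: -4 − (-1)·3 = -1.

-1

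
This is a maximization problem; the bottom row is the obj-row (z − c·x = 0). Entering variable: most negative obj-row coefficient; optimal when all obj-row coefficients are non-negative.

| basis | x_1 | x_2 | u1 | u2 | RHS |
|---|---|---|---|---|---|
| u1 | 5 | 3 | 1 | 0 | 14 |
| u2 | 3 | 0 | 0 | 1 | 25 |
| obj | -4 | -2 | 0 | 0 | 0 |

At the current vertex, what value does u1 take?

14

u1 is basic (row 1); its value is the RHS of that row, 14.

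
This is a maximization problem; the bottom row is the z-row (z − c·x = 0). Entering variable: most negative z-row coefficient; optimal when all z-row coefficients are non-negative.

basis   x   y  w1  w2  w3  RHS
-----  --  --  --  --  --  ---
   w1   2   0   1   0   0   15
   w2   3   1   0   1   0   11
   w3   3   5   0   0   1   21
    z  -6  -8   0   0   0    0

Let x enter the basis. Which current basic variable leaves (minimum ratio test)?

Column x entries and ratios — w1: 15/2 = 15/2; w2: 11/3 = 11/3; w3: 21/3 = 7.
Smallest ratio is 11/3 in the row of w2, so w2 leaves.

w2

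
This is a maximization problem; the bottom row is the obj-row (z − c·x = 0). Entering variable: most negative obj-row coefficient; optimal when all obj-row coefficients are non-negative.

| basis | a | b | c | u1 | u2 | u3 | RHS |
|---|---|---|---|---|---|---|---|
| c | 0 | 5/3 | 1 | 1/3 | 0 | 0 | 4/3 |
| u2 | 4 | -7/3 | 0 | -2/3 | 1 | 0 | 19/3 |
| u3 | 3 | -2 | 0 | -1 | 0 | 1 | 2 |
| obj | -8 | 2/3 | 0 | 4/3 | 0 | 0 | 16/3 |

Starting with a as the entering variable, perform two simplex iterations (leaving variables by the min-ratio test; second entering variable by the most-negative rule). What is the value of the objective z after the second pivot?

72/5

Ratio test on column a — row 1: entry 0 ≤ 0; row 2: (19/3)/4 = 19/12; row 3: 2/3 = 2/3. Minimum is 2/3 at row 3 (u3 leaves); pivot element 3.
Pivot on row 3; the obj-row RHS becomes 16/3 − (-8)·(2/3) = 32/3.
Next entering variable (most negative obj-row entry -14/3): b.
Ratio test on column b — row 1: (4/3)/(5/3) = 4/5; row 2: (11/3)/(1/3) = 11; row 3: entry -2/3 ≤ 0. Minimum is 4/5 at row 1 (c leaves); pivot element 5/3.
After the second pivot the obj-row RHS is 32/3 − (-14/3)·(4/5) = 72/5.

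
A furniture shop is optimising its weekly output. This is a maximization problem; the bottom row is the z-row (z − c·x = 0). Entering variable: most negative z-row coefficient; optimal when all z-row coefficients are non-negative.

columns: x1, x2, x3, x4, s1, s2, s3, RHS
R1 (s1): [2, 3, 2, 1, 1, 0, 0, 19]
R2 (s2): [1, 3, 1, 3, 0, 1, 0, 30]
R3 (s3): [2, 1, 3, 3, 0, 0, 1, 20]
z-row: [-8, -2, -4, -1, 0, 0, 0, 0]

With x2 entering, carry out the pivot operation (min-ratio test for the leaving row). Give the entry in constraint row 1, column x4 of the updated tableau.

1/3

Ratio test on column x2 — row 1: 19/3 = 19/3; row 2: 30/3 = 10; row 3: 20/1 = 20. Minimum is 19/3 at row 1 (s1 leaves); pivot element 3.
Divide row 1 by 3; eliminate column x2 from the other rows.
In the new row 1, the x4 entry is the old entry divided by the pivot: 1/3 = 1/3.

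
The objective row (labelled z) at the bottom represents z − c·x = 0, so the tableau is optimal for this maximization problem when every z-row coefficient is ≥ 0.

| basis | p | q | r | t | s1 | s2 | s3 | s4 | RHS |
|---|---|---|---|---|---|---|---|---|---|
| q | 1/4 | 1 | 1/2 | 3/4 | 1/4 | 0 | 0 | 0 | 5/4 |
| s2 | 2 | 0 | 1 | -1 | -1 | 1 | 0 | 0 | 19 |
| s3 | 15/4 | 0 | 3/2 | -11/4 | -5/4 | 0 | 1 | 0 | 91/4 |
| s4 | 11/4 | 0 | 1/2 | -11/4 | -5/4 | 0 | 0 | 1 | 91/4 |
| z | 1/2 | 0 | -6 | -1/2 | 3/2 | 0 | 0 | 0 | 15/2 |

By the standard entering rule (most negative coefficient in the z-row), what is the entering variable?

Negative z-row entries: r: -6, t: -1/2.
The most negative is -6 in column r, so r enters.

r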